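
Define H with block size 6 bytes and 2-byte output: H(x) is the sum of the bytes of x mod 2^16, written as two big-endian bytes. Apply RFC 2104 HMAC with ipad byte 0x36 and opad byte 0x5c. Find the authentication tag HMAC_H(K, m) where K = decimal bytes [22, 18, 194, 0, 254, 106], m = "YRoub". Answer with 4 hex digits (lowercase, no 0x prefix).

02f1

Key decimal bytes [22, 18, 194, 0, 254, 106] = 16 12 c2 00 fe 6a is exactly B = 6 bytes: K' = 16 12 c2 00 fe 6a.
K' ⊕ ipad = 20 24 f4 36 c8 5c.  K' ⊕ opad = 4a 4e 9e 5c a2 36.
Inner input = (K'⊕ipad) ∥ m = 20 24 f4 36 c8 5c ∥ 59 52 6f 75 62.
Inner hash: sum = 32+36+244+54+200+92+89+82+111+117+98 = 1155 → 04 83.
Outer input = (K'⊕opad) ∥ inner = 4a 4e 9e 5c a2 36 ∥ 04 83.
Outer hash (tag): sum = 74+78+158+92+162+54+4+131 = 753 → 02 f1.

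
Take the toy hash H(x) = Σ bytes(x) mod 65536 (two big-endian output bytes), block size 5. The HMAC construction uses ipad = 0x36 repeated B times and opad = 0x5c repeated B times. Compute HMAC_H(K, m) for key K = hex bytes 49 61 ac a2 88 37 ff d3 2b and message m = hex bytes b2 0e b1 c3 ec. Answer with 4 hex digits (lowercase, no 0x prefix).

Key hex bytes 49 61 ac a2 88 37 ff d3 2b is 9 bytes > B = 5, so hash it first: H(key) = 04 b4, then zero-pad to 5 bytes: K' = 04 b4 00 00 00.
K' ⊕ ipad = 32 82 36 36 36.  K' ⊕ opad = 58 e8 5c 5c 5c.
Inner input = (K'⊕ipad) ∥ m = 32 82 36 36 36 ∥ b2 0e b1 c3 ec.
Inner hash: sum = 50+130+54+54+54+178+14+177+195+236 = 1142 → 04 76.
Outer input = (K'⊕opad) ∥ inner = 58 e8 5c 5c 5c ∥ 04 76.
Outer hash (tag): sum = 88+232+92+92+92+4+118 = 718 → 02 ce.

02ce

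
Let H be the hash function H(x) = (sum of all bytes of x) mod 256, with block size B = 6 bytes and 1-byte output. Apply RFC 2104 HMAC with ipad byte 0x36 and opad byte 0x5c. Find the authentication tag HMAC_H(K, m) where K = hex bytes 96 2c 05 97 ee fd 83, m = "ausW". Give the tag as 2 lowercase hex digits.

Key hex bytes 96 2c 05 97 ee fd 83 is 7 bytes > B = 6, so hash it first: H(key) = cc, then zero-pad to 6 bytes: K' = cc 00 00 00 00 00.
K' ⊕ ipad = fa 36 36 36 36 36.  K' ⊕ opad = 90 5c 5c 5c 5c 5c.
Inner input = (K'⊕ipad) ∥ m = fa 36 36 36 36 36 ∥ 61 75 73 57.
Inner hash: sum = 250+54+54+54+54+54+97+117+115+87 = 936; mod 256 = 168 → a8.
Outer input = (K'⊕opad) ∥ inner = 90 5c 5c 5c 5c 5c ∥ a8.
Outer hash (tag): sum = 144+92+92+92+92+92+168 = 772; mod 256 = 4 → 04.

04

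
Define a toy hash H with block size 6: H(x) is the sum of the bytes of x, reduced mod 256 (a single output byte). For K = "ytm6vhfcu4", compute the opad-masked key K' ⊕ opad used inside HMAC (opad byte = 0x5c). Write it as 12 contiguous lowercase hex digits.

bc5c5c5c5c5c

Key "ytm6vhfcu4" = 79 74 6d 36 76 68 66 63 75 34 is 10 bytes > B = 6, so hash it first: H(key) = e0, then zero-pad to 6 bytes: K' = e0 00 00 00 00 00.
XOR each byte with 0x5c: e0⊕5c=bc, 00⊕5c=5c, 00⊕5c=5c, 00⊕5c=5c, 00⊕5c=5c, 00⊕5c=5c.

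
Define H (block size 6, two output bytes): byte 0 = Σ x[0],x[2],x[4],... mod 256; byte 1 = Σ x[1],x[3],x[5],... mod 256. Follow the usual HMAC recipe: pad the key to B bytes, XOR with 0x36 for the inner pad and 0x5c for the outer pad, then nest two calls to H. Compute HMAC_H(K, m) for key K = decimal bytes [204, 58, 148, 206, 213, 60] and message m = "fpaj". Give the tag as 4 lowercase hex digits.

Key decimal bytes [204, 58, 148, 206, 213, 60] = cc 3a 94 ce d5 3c is exactly B = 6 bytes: K' = cc 3a 94 ce d5 3c.
K' ⊕ ipad = fa 0c a2 f8 e3 0a.  K' ⊕ opad = 90 66 c8 92 89 60.
Inner input = (K'⊕ipad) ∥ m = fa 0c a2 f8 e3 0a ∥ 66 70 61 6a.
Inner hash: even-index sum = 838 mod 256 = 70; odd-index sum = 488 mod 256 = 232 → 46 e8.
Outer input = (K'⊕opad) ∥ inner = 90 66 c8 92 89 60 ∥ 46 e8.
Outer hash (tag): even-index sum = 551 mod 256 = 39; odd-index sum = 576 mod 256 = 64 → 27 40.

2740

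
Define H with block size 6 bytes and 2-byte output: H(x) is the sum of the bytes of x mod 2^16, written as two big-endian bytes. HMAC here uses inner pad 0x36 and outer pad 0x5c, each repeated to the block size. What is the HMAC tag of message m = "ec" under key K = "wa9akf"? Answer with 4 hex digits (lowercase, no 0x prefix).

Key "wa9akf" = 77 61 39 61 6b 66 is exactly B = 6 bytes: K' = 77 61 39 61 6b 66.
K' ⊕ ipad = 41 57 0f 57 5d 50.  K' ⊕ opad = 2b 3d 65 3d 37 3a.
Inner input = (K'⊕ipad) ∥ m = 41 57 0f 57 5d 50 ∥ 65 63.
Inner hash: sum = 65+87+15+87+93+80+101+99 = 627 → 02 73.
Outer input = (K'⊕opad) ∥ inner = 2b 3d 65 3d 37 3a ∥ 02 73.
Outer hash (tag): sum = 43+61+101+61+55+58+2+115 = 496 → 01 f0.

01f0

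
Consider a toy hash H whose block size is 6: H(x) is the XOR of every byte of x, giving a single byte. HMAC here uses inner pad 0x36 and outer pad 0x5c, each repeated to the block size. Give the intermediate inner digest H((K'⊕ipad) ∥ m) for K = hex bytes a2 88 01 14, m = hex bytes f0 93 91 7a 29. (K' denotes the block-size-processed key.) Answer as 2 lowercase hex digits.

Key hex bytes a2 88 01 14 is 4 bytes ≤ B = 6; zero-pad to 6 bytes: K' = a2 88 01 14 00 00.
K' ⊕ ipad = 94 be 37 22 36 36.
Inner input = 94 be 37 22 36 36 ∥ f0 93 91 7a 29.
Inner hash: XOR 94⊕be⊕37⊕22⊕36⊕36⊕f0⊕93⊕91⊕7a⊕29 = 9e.

9e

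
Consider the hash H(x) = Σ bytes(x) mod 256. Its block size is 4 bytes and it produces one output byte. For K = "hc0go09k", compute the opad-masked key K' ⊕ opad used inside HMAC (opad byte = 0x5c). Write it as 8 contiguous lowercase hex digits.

f95c5c5c

Key "hc0go09k" = 68 63 30 67 6f 30 39 6b is 8 bytes > B = 4, so hash it first: H(key) = a5, then zero-pad to 4 bytes: K' = a5 00 00 00.
XOR each byte with 0x5c: a5⊕5c=f9, 00⊕5c=5c, 00⊕5c=5c, 00⊕5c=5c.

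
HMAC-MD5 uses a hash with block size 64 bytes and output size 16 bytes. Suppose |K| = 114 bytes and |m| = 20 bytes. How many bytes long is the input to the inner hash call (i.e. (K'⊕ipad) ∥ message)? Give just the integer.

84

Key is 114 > 64 bytes, so it is hashed to 16 bytes then zero-padded to 64: |K'| = 64.
Inner input = (K'⊕ipad) ∥ m → 64 + 20 = 84 bytes.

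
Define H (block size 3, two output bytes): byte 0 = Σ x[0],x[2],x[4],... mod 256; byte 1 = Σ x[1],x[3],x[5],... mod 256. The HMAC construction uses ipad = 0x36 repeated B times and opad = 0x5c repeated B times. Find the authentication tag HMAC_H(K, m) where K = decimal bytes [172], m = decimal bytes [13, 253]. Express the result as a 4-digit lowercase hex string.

8f29

Key decimal bytes [172] = ac is 1 byte ≤ B = 3; zero-pad to 3 bytes: K' = ac 00 00.
K' ⊕ ipad = 9a 36 36.  K' ⊕ opad = f0 5c 5c.
Inner input = (K'⊕ipad) ∥ m = 9a 36 36 ∥ 0d fd.
Inner hash: even-index sum = 461 mod 256 = 205; odd-index sum = 67 mod 256 = 67 → cd 43.
Outer input = (K'⊕opad) ∥ inner = f0 5c 5c ∥ cd 43.
Outer hash (tag): even-index sum = 399 mod 256 = 143; odd-index sum = 297 mod 256 = 41 → 8f 29.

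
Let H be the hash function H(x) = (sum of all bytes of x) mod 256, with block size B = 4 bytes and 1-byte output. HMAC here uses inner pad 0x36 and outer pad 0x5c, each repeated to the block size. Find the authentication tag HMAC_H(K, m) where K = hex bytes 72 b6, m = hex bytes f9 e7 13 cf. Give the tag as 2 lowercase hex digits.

c2

Key hex bytes 72 b6 is 2 bytes ≤ B = 4; zero-pad to 4 bytes: K' = 72 b6 00 00.
K' ⊕ ipad = 44 80 36 36.  K' ⊕ opad = 2e ea 5c 5c.
Inner input = (K'⊕ipad) ∥ m = 44 80 36 36 ∥ f9 e7 13 cf.
Inner hash: sum = 68+128+54+54+249+231+19+207 = 1010; mod 256 = 242 → f2.
Outer input = (K'⊕opad) ∥ inner = 2e ea 5c 5c ∥ f2.
Outer hash (tag): sum = 46+234+92+92+242 = 706; mod 256 = 194 → c2.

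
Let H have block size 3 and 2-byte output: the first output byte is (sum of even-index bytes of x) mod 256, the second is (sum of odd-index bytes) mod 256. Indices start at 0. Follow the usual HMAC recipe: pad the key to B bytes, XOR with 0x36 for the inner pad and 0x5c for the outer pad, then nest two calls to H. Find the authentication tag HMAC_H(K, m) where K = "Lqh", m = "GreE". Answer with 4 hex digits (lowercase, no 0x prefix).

Key "Lqh" = 4c 71 68 is exactly B = 3 bytes: K' = 4c 71 68.
K' ⊕ ipad = 7a 47 5e.  K' ⊕ opad = 10 2d 34.
Inner input = (K'⊕ipad) ∥ m = 7a 47 5e ∥ 47 72 65 45.
Inner hash: even-index sum = 399 mod 256 = 143; odd-index sum = 243 mod 256 = 243 → 8f f3.
Outer input = (K'⊕opad) ∥ inner = 10 2d 34 ∥ 8f f3.
Outer hash (tag): even-index sum = 311 mod 256 = 55; odd-index sum = 188 mod 256 = 188 → 37 bc.

37bc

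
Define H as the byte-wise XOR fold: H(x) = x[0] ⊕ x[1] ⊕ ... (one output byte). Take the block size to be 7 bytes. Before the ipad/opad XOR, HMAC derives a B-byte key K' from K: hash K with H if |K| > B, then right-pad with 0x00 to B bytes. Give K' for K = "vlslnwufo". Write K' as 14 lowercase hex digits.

60000000000000

|K| = 9 > B = 7, so first hash the key.
H(K): XOR 76⊕6c⊕73⊕6c⊕6e⊕77⊕75⊕66⊕6f = 60.
Zero-pad H(K) = 60 to 7 bytes: K' = 60 00 00 00 00 00 00.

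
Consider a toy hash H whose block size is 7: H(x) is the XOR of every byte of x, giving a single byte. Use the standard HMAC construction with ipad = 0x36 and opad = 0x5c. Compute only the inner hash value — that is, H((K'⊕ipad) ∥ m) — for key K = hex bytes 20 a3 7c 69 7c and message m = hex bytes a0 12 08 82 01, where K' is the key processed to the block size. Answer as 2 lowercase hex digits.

Key hex bytes 20 a3 7c 69 7c is 5 bytes ≤ B = 7; zero-pad to 7 bytes: K' = 20 a3 7c 69 7c 00 00.
K' ⊕ ipad = 16 95 4a 5f 4a 36 36.
Inner input = 16 95 4a 5f 4a 36 36 ∥ a0 12 08 82 01.
Inner hash: XOR 16⊕95⊕4a⊕5f⊕4a⊕36⊕36⊕a0⊕12⊕08⊕82⊕01 = e5.

e5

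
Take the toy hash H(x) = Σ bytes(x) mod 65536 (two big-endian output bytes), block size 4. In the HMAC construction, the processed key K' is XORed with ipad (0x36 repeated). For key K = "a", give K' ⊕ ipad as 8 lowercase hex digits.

Key "a" = 61 is 1 byte ≤ B = 4; zero-pad to 4 bytes: K' = 61 00 00 00.
XOR each byte with 0x36: 61⊕36=57, 00⊕36=36, 00⊕36=36, 00⊕36=36.

57363636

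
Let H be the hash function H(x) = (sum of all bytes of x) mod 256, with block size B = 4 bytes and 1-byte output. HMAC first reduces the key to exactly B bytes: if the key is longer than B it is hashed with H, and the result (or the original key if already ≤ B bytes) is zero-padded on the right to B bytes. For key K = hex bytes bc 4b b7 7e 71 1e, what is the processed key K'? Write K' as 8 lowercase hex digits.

cb000000

|K| = 6 > B = 4, so first hash the key.
H(K): sum = 188+75+183+126+113+30 = 715; mod 256 = 203 → cb.
Zero-pad H(K) = cb to 4 bytes: K' = cb 00 00 00.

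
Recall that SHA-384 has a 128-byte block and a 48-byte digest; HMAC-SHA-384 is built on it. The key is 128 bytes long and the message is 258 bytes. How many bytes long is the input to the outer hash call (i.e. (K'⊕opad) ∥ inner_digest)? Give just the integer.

176

Key is 128 ≤ 128 bytes, zero-padded: |K'| = 128.
Outer input = (K'⊕opad) ∥ H(inner) → 128 + 48 = 176 bytes.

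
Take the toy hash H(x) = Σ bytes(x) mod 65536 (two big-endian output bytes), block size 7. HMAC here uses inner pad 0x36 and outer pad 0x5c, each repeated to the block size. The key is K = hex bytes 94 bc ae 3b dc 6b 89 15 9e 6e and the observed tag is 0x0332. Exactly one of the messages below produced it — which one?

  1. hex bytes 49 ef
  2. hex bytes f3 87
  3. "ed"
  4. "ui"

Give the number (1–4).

Key hex bytes 94 bc ae 3b dc 6b 89 15 9e 6e is 10 bytes > B = 7, so hash it first: H(key) = 05 2a, then zero-pad to 7 bytes: K' = 05 2a 00 00 00 00 00.
K' ⊕ ipad = 33 1c 36 36 36 36 36; K' ⊕ opad = 59 76 5c 5c 5c 5c 5c.
m1: inner = H(33 1c 36 36 36 36 36 49 ef) = 02 95; tag = H(59 76 5c 5c 5c 5c 5c 02 95) = 0332 ← matches
m2: inner = H(33 1c 36 36 36 36 36 f3 87) = 02 d7; tag = H(59 76 5c 5c 5c 5c 5c 02 d7) = 0374
m3: inner = H(33 1c 36 36 36 36 36 65 64) = 02 26; tag = H(59 76 5c 5c 5c 5c 5c 02 26) = 02c3
m4: inner = H(33 1c 36 36 36 36 36 75 69) = 02 3b; tag = H(59 76 5c 5c 5c 5c 5c 02 3b) = 02d8

1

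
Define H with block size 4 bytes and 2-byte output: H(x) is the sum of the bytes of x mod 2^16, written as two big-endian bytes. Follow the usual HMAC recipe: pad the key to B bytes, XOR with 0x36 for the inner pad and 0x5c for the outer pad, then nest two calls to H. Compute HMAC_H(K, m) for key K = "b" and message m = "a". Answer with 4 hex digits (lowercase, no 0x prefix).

Key "b" = 62 is 1 byte ≤ B = 4; zero-pad to 4 bytes: K' = 62 00 00 00.
K' ⊕ ipad = 54 36 36 36.  K' ⊕ opad = 3e 5c 5c 5c.
Inner input = (K'⊕ipad) ∥ m = 54 36 36 36 ∥ 61.
Inner hash: sum = 84+54+54+54+97 = 343 → 01 57.
Outer input = (K'⊕opad) ∥ inner = 3e 5c 5c 5c ∥ 01 57.
Outer hash (tag): sum = 62+92+92+92+1+87 = 426 → 01 aa.

01aa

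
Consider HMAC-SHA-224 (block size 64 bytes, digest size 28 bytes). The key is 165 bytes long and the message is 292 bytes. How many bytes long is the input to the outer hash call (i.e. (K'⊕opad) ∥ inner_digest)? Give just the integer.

92

Key is 165 > 64 bytes, so it is hashed to 28 bytes then zero-padded to 64: |K'| = 64.
Outer input = (K'⊕opad) ∥ H(inner) → 64 + 28 = 92 bytes.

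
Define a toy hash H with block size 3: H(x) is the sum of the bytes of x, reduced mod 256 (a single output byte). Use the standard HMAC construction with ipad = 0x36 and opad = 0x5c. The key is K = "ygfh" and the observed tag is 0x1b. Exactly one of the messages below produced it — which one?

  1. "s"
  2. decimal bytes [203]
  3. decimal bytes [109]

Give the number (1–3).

Key "ygfh" = 79 67 66 68 is 4 bytes > B = 3, so hash it first: H(key) = ae, then zero-pad to 3 bytes: K' = ae 00 00.
K' ⊕ ipad = 98 36 36; K' ⊕ opad = f2 5c 5c.
m1: inner = H(98 36 36 73) = 77; tag = H(f2 5c 5c 77) = 21
m2: inner = H(98 36 36 cb) = cf; tag = H(f2 5c 5c cf) = 79
m3: inner = H(98 36 36 6d) = 71; tag = H(f2 5c 5c 71) = 1b ← matches

3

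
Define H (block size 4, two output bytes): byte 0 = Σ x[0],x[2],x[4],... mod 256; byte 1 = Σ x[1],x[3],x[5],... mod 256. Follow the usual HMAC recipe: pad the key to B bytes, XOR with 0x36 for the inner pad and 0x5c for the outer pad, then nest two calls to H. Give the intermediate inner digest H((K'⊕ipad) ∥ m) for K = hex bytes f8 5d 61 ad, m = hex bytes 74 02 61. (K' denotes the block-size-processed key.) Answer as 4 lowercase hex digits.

Key hex bytes f8 5d 61 ad is exactly B = 4 bytes: K' = f8 5d 61 ad.
K' ⊕ ipad = ce 6b 57 9b.
Inner input = ce 6b 57 9b ∥ 74 02 61.
Inner hash: even-index sum = 506 mod 256 = 250; odd-index sum = 264 mod 256 = 8 → fa 08.

fa08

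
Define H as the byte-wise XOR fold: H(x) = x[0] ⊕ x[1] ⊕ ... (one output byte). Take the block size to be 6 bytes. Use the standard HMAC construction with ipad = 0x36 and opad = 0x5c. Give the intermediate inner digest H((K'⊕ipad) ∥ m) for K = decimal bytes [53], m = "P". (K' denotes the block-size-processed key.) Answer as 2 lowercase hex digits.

65

Key decimal bytes [53] = 35 is 1 byte ≤ B = 6; zero-pad to 6 bytes: K' = 35 00 00 00 00 00.
K' ⊕ ipad = 03 36 36 36 36 36.
Inner input = 03 36 36 36 36 36 ∥ 50.
Inner hash: XOR 03⊕36⊕36⊕36⊕36⊕36⊕50 = 65.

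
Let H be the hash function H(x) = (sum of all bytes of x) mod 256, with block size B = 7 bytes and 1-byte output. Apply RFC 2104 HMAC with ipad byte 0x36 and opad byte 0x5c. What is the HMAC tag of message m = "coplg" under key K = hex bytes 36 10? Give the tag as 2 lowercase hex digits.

Key hex bytes 36 10 is 2 bytes ≤ B = 7; zero-pad to 7 bytes: K' = 36 10 00 00 00 00 00.
K' ⊕ ipad = 00 26 36 36 36 36 36.  K' ⊕ opad = 6a 4c 5c 5c 5c 5c 5c.
Inner input = (K'⊕ipad) ∥ m = 00 26 36 36 36 36 36 ∥ 63 6f 70 6c 67.
Inner hash: sum = 0+38+54+54+54+54+54+99+111+112+108+103 = 841; mod 256 = 73 → 49.
Outer input = (K'⊕opad) ∥ inner = 6a 4c 5c 5c 5c 5c 5c ∥ 49.
Outer hash (tag): sum = 106+76+92+92+92+92+92+73 = 715; mod 256 = 203 → cb.

cb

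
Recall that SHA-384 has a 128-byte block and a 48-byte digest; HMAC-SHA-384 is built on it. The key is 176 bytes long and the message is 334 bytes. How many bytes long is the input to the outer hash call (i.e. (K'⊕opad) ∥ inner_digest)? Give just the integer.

Key is 176 > 128 bytes, so it is hashed to 48 bytes then zero-padded to 128: |K'| = 128.
Outer input = (K'⊕opad) ∥ H(inner) → 128 + 48 = 176 bytes.

176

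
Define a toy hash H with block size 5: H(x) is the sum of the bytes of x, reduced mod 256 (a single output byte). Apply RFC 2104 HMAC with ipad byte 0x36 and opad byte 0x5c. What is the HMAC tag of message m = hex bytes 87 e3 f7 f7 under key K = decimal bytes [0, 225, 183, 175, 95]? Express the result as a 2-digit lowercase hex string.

e2

Key decimal bytes [0, 225, 183, 175, 95] = 00 e1 b7 af 5f is exactly B = 5 bytes: K' = 00 e1 b7 af 5f.
K' ⊕ ipad = 36 d7 81 99 69.  K' ⊕ opad = 5c bd eb f3 03.
Inner input = (K'⊕ipad) ∥ m = 36 d7 81 99 69 ∥ 87 e3 f7 f7.
Inner hash: sum = 54+215+129+153+105+135+227+247+247 = 1512; mod 256 = 232 → e8.
Outer input = (K'⊕opad) ∥ inner = 5c bd eb f3 03 ∥ e8.
Outer hash (tag): sum = 92+189+235+243+3+232 = 994; mod 256 = 226 → e2.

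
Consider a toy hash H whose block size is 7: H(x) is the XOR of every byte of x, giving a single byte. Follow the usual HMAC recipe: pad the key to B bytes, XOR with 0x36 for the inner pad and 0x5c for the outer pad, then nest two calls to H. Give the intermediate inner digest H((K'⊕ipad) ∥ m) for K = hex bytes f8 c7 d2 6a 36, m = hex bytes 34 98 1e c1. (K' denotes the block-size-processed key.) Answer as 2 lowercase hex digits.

Key hex bytes f8 c7 d2 6a 36 is 5 bytes ≤ B = 7; zero-pad to 7 bytes: K' = f8 c7 d2 6a 36 00 00.
K' ⊕ ipad = ce f1 e4 5c 00 36 36.
Inner input = ce f1 e4 5c 00 36 36 ∥ 34 98 1e c1.
Inner hash: XOR ce⊕f1⊕e4⊕5c⊕00⊕36⊕36⊕34⊕98⊕1e⊕c1 = f4.

f4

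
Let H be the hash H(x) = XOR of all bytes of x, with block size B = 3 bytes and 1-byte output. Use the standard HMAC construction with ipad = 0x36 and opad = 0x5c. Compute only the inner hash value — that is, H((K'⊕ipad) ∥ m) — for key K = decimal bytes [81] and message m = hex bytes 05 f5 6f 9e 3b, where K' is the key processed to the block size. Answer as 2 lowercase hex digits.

Key decimal bytes [81] = 51 is 1 byte ≤ B = 3; zero-pad to 3 bytes: K' = 51 00 00.
K' ⊕ ipad = 67 36 36.
Inner input = 67 36 36 ∥ 05 f5 6f 9e 3b.
Inner hash: XOR 67⊕36⊕36⊕05⊕f5⊕6f⊕9e⊕3b = 5d.

5d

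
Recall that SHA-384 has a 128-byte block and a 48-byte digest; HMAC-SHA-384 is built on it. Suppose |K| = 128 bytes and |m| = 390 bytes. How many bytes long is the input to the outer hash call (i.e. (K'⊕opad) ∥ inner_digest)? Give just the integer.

Key is 128 ≤ 128 bytes, zero-padded: |K'| = 128.
Outer input = (K'⊕opad) ∥ H(inner) → 128 + 48 = 176 bytes.

176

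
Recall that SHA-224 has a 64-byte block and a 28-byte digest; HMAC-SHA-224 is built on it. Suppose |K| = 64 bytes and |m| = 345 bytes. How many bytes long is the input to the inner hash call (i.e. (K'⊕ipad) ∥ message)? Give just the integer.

409

Key is 64 ≤ 64 bytes, zero-padded: |K'| = 64.
Inner input = (K'⊕ipad) ∥ m → 64 + 345 = 409 bytes.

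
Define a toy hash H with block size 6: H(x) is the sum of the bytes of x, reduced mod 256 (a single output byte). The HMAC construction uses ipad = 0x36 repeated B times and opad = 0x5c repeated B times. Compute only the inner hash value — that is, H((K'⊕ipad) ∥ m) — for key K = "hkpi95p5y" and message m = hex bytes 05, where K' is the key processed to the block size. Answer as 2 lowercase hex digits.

21

Key "hkpi95p5y" = 68 6b 70 69 39 35 70 35 79 is 9 bytes > B = 6, so hash it first: H(key) = 38, then zero-pad to 6 bytes: K' = 38 00 00 00 00 00.
K' ⊕ ipad = 0e 36 36 36 36 36.
Inner input = 0e 36 36 36 36 36 ∥ 05.
Inner hash: sum = 14+54+54+54+54+54+5 = 289; mod 256 = 33 → 21.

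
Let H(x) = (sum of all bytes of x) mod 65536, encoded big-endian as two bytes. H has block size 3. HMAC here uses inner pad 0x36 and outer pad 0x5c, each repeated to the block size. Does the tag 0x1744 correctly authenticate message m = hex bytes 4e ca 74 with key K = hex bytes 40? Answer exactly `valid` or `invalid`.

invalid

Key hex bytes 40 is 1 byte ≤ B = 3; zero-pad to 3 bytes: K' = 40 00 00.
K' ⊕ ipad = 76 36 36; K' ⊕ opad = 1c 5c 5c.
Inner hash: sum = 118+54+54+78+202+116 = 622 → 02 6e.
Outer hash (recomputed tag): sum = 28+92+92+2+110 = 324 → 01 44.
Recomputed tag = 0144; claimed = 1744 → mismatch.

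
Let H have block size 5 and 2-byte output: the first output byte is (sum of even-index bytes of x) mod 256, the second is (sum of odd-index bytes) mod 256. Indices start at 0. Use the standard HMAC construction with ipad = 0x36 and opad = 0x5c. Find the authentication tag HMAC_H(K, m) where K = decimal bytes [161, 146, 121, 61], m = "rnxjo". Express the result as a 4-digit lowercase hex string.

Key decimal bytes [161, 146, 121, 61] = a1 92 79 3d is 4 bytes ≤ B = 5; zero-pad to 5 bytes: K' = a1 92 79 3d 00.
K' ⊕ ipad = 97 a4 4f 0b 36.  K' ⊕ opad = fd ce 25 61 5c.
Inner input = (K'⊕ipad) ∥ m = 97 a4 4f 0b 36 ∥ 72 6e 78 6a 6f.
Inner hash: even-index sum = 500 mod 256 = 244; odd-index sum = 520 mod 256 = 8 → f4 08.
Outer input = (K'⊕opad) ∥ inner = fd ce 25 61 5c ∥ f4 08.
Outer hash (tag): even-index sum = 390 mod 256 = 134; odd-index sum = 547 mod 256 = 35 → 86 23.

8623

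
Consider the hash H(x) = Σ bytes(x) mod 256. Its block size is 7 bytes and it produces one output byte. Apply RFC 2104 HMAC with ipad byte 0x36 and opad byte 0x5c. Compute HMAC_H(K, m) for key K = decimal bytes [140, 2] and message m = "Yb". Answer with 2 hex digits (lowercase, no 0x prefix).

Key decimal bytes [140, 2] = 8c 02 is 2 bytes ≤ B = 7; zero-pad to 7 bytes: K' = 8c 02 00 00 00 00 00.
K' ⊕ ipad = ba 34 36 36 36 36 36.  K' ⊕ opad = d0 5e 5c 5c 5c 5c 5c.
Inner input = (K'⊕ipad) ∥ m = ba 34 36 36 36 36 36 ∥ 59 62.
Inner hash: sum = 186+52+54+54+54+54+54+89+98 = 695; mod 256 = 183 → b7.
Outer input = (K'⊕opad) ∥ inner = d0 5e 5c 5c 5c 5c 5c ∥ b7.
Outer hash (tag): sum = 208+94+92+92+92+92+92+183 = 945; mod 256 = 177 → b1.

b1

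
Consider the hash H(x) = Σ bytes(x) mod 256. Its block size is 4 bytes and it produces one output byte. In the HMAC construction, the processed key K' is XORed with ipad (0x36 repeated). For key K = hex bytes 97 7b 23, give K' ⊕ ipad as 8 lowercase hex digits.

a14d1536

Key hex bytes 97 7b 23 is 3 bytes ≤ B = 4; zero-pad to 4 bytes: K' = 97 7b 23 00.
XOR each byte with 0x36: 97⊕36=a1, 7b⊕36=4d, 23⊕36=15, 00⊕36=36.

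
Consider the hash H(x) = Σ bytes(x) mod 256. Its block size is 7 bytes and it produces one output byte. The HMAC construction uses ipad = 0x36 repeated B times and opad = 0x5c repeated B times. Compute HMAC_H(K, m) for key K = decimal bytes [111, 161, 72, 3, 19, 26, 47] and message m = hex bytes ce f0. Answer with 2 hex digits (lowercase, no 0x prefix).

Key decimal bytes [111, 161, 72, 3, 19, 26, 47] = 6f a1 48 03 13 1a 2f is exactly B = 7 bytes: K' = 6f a1 48 03 13 1a 2f.
K' ⊕ ipad = 59 97 7e 35 25 2c 19.  K' ⊕ opad = 33 fd 14 5f 4f 46 73.
Inner input = (K'⊕ipad) ∥ m = 59 97 7e 35 25 2c 19 ∥ ce f0.
Inner hash: sum = 89+151+126+53+37+44+25+206+240 = 971; mod 256 = 203 → cb.
Outer input = (K'⊕opad) ∥ inner = 33 fd 14 5f 4f 46 73 ∥ cb.
Outer hash (tag): sum = 51+253+20+95+79+70+115+203 = 886; mod 256 = 118 → 76.

76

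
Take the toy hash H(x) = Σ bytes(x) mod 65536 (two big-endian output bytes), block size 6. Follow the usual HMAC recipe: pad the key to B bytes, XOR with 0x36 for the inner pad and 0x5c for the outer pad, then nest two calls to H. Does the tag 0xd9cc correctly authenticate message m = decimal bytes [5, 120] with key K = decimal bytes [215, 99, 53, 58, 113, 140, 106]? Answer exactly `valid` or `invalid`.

invalid

Key decimal bytes [215, 99, 53, 58, 113, 140, 106] = d7 63 35 3a 71 8c 6a is 7 bytes > B = 6, so hash it first: H(key) = 03 10, then zero-pad to 6 bytes: K' = 03 10 00 00 00 00.
K' ⊕ ipad = 35 26 36 36 36 36; K' ⊕ opad = 5f 4c 5c 5c 5c 5c.
Inner hash: sum = 53+38+54+54+54+54+5+120 = 432 → 01 b0.
Outer hash (recomputed tag): sum = 95+76+92+92+92+92+1+176 = 716 → 02 cc.
Recomputed tag = 02cc; claimed = d9cc → mismatch.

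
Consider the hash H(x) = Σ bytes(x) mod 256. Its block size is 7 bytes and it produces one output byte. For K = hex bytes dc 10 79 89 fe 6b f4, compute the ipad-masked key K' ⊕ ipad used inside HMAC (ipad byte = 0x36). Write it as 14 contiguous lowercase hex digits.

ea264fbfc85dc2

Key hex bytes dc 10 79 89 fe 6b f4 is exactly B = 7 bytes: K' = dc 10 79 89 fe 6b f4.
XOR each byte with 0x36: dc⊕36=ea, 10⊕36=26, 79⊕36=4f, 89⊕36=bf, fe⊕36=c8, 6b⊕36=5d, f4⊕36=c2.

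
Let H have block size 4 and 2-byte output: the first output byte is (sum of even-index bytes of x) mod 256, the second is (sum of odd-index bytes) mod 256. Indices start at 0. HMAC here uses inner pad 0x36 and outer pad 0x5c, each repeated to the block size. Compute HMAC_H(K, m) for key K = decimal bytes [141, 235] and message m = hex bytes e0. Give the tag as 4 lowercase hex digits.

Key decimal bytes [141, 235] = 8d eb is 2 bytes ≤ B = 4; zero-pad to 4 bytes: K' = 8d eb 00 00.
K' ⊕ ipad = bb dd 36 36.  K' ⊕ opad = d1 b7 5c 5c.
Inner input = (K'⊕ipad) ∥ m = bb dd 36 36 ∥ e0.
Inner hash: even-index sum = 465 mod 256 = 209; odd-index sum = 275 mod 256 = 19 → d1 13.
Outer input = (K'⊕opad) ∥ inner = d1 b7 5c 5c ∥ d1 13.
Outer hash (tag): even-index sum = 510 mod 256 = 254; odd-index sum = 294 mod 256 = 38 → fe 26.

fe26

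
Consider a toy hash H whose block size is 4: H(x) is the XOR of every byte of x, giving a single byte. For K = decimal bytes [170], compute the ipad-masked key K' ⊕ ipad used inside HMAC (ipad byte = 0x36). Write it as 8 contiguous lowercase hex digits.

Key decimal bytes [170] = aa is 1 byte ≤ B = 4; zero-pad to 4 bytes: K' = aa 00 00 00.
XOR each byte with 0x36: aa⊕36=9c, 00⊕36=36, 00⊕36=36, 00⊕36=36.

9c363636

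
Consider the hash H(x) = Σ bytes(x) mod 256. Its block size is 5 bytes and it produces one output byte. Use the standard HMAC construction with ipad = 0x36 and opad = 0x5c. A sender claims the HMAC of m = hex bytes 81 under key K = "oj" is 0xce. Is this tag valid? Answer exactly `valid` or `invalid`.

invalid

Key "oj" = 6f 6a is 2 bytes ≤ B = 5; zero-pad to 5 bytes: K' = 6f 6a 00 00 00.
K' ⊕ ipad = 59 5c 36 36 36; K' ⊕ opad = 33 36 5c 5c 5c.
Inner hash: sum = 89+92+54+54+54+129 = 472; mod 256 = 216 → d8.
Outer hash (recomputed tag): sum = 51+54+92+92+92+216 = 597; mod 256 = 85 → 55.
Recomputed tag = 55; claimed = ce → mismatch.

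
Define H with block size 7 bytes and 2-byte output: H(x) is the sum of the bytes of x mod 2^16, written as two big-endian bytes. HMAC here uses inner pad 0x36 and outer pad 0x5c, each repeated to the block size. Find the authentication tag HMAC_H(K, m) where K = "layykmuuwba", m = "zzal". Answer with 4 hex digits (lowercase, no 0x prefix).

Key "layykmuuwba" = 6c 61 79 79 6b 6d 75 75 77 62 61 is 11 bytes > B = 7, so hash it first: H(key) = 04 bb, then zero-pad to 7 bytes: K' = 04 bb 00 00 00 00 00.
K' ⊕ ipad = 32 8d 36 36 36 36 36.  K' ⊕ opad = 58 e7 5c 5c 5c 5c 5c.
Inner input = (K'⊕ipad) ∥ m = 32 8d 36 36 36 36 36 ∥ 7a 7a 61 6c.
Inner hash: sum = 50+141+54+54+54+54+54+122+122+97+108 = 910 → 03 8e.
Outer input = (K'⊕opad) ∥ inner = 58 e7 5c 5c 5c 5c 5c ∥ 03 8e.
Outer hash (tag): sum = 88+231+92+92+92+92+92+3+142 = 924 → 03 9c.

039c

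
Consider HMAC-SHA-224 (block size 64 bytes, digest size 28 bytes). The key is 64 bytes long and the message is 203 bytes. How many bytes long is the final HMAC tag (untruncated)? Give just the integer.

28

The tag is one SHA-224 digest: 28 bytes.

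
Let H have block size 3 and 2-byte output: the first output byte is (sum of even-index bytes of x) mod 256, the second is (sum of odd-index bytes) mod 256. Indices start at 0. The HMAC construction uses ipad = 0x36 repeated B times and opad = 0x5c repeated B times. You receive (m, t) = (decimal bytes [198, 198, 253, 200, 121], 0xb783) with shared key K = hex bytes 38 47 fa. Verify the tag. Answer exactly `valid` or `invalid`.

valid

Key hex bytes 38 47 fa is exactly B = 3 bytes: K' = 38 47 fa.
K' ⊕ ipad = 0e 71 cc; K' ⊕ opad = 64 1b a6.
Inner hash: even-index sum = 616 mod 256 = 104; odd-index sum = 685 mod 256 = 173 → 68 ad.
Outer hash (recomputed tag): even-index sum = 439 mod 256 = 183; odd-index sum = 131 mod 256 = 131 → b7 83.
Recomputed tag = b783; claimed = b783 → match.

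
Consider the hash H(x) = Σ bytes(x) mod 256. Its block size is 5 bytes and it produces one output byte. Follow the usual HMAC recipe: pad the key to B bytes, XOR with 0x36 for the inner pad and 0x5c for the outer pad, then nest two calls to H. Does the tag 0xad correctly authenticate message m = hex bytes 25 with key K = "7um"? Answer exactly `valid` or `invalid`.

valid

Key "7um" = 37 75 6d is 3 bytes ≤ B = 5; zero-pad to 5 bytes: K' = 37 75 6d 00 00.
K' ⊕ ipad = 01 43 5b 36 36; K' ⊕ opad = 6b 29 31 5c 5c.
Inner hash: sum = 1+67+91+54+54+37 = 304; mod 256 = 48 → 30.
Outer hash (recomputed tag): sum = 107+41+49+92+92+48 = 429; mod 256 = 173 → ad.
Recomputed tag = ad; claimed = ad → match.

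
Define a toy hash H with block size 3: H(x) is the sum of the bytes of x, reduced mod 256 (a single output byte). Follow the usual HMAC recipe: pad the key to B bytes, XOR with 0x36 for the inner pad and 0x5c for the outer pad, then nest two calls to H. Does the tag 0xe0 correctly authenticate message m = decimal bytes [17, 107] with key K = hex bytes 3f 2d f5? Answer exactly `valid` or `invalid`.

valid

Key hex bytes 3f 2d f5 is exactly B = 3 bytes: K' = 3f 2d f5.
K' ⊕ ipad = 09 1b c3; K' ⊕ opad = 63 71 a9.
Inner hash: sum = 9+27+195+17+107 = 355; mod 256 = 99 → 63.
Outer hash (recomputed tag): sum = 99+113+169+99 = 480; mod 256 = 224 → e0.
Recomputed tag = e0; claimed = e0 → match.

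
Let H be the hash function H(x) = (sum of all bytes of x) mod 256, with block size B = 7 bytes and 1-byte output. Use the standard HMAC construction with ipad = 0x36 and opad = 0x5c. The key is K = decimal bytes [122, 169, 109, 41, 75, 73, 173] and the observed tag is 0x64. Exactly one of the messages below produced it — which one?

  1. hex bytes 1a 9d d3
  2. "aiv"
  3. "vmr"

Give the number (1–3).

1

Key decimal bytes [122, 169, 109, 41, 75, 73, 173] = 7a a9 6d 29 4b 49 ad is exactly B = 7 bytes: K' = 7a a9 6d 29 4b 49 ad.
K' ⊕ ipad = 4c 9f 5b 1f 7d 7f 9b; K' ⊕ opad = 26 f5 31 75 17 15 f1.
m1: inner = H(4c 9f 5b 1f 7d 7f 9b 1a 9d d3) = 86; tag = H(26 f5 31 75 17 15 f1 86) = 64 ← matches
m2: inner = H(4c 9f 5b 1f 7d 7f 9b 61 69 76) = 3c; tag = H(26 f5 31 75 17 15 f1 3c) = 1a
m3: inner = H(4c 9f 5b 1f 7d 7f 9b 76 6d 72) = 51; tag = H(26 f5 31 75 17 15 f1 51) = 2f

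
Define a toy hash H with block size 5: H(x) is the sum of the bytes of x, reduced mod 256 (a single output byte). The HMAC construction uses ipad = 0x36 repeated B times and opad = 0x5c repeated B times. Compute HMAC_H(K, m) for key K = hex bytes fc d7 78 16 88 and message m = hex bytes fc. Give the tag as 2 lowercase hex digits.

40

Key hex bytes fc d7 78 16 88 is exactly B = 5 bytes: K' = fc d7 78 16 88.
K' ⊕ ipad = ca e1 4e 20 be.  K' ⊕ opad = a0 8b 24 4a d4.
Inner input = (K'⊕ipad) ∥ m = ca e1 4e 20 be ∥ fc.
Inner hash: sum = 202+225+78+32+190+252 = 979; mod 256 = 211 → d3.
Outer input = (K'⊕opad) ∥ inner = a0 8b 24 4a d4 ∥ d3.
Outer hash (tag): sum = 160+139+36+74+212+211 = 832; mod 256 = 64 → 40.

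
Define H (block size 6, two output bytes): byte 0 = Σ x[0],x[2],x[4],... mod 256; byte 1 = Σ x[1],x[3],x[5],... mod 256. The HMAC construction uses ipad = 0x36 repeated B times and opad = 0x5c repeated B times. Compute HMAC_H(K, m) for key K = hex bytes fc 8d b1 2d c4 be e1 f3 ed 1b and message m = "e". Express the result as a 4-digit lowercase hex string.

f5ae

Key hex bytes fc 8d b1 2d c4 be e1 f3 ed 1b is 10 bytes > B = 6, so hash it first: H(key) = 3f 86, then zero-pad to 6 bytes: K' = 3f 86 00 00 00 00.
K' ⊕ ipad = 09 b0 36 36 36 36.  K' ⊕ opad = 63 da 5c 5c 5c 5c.
Inner input = (K'⊕ipad) ∥ m = 09 b0 36 36 36 36 ∥ 65.
Inner hash: even-index sum = 218 mod 256 = 218; odd-index sum = 284 mod 256 = 28 → da 1c.
Outer input = (K'⊕opad) ∥ inner = 63 da 5c 5c 5c 5c ∥ da 1c.
Outer hash (tag): even-index sum = 501 mod 256 = 245; odd-index sum = 430 mod 256 = 174 → f5 ae.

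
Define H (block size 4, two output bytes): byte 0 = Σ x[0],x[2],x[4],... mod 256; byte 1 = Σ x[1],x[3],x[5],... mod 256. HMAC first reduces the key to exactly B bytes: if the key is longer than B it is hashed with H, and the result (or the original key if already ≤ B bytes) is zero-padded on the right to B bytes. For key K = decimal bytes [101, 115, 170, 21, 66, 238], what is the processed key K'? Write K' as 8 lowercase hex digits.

51760000

|K| = 6 > B = 4, so first hash the key.
H(K): even-index sum = 337 mod 256 = 81; odd-index sum = 374 mod 256 = 118 → 51 76.
Zero-pad H(K) = 51 76 to 4 bytes: K' = 51 76 00 00.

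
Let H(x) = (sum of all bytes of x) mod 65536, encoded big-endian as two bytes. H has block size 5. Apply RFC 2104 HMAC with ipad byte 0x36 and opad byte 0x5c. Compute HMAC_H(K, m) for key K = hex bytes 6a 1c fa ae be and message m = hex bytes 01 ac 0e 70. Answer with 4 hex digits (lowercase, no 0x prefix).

0390

Key hex bytes 6a 1c fa ae be is exactly B = 5 bytes: K' = 6a 1c fa ae be.
K' ⊕ ipad = 5c 2a cc 98 88.  K' ⊕ opad = 36 40 a6 f2 e2.
Inner input = (K'⊕ipad) ∥ m = 5c 2a cc 98 88 ∥ 01 ac 0e 70.
Inner hash: sum = 92+42+204+152+136+1+172+14+112 = 925 → 03 9d.
Outer input = (K'⊕opad) ∥ inner = 36 40 a6 f2 e2 ∥ 03 9d.
Outer hash (tag): sum = 54+64+166+242+226+3+157 = 912 → 03 90.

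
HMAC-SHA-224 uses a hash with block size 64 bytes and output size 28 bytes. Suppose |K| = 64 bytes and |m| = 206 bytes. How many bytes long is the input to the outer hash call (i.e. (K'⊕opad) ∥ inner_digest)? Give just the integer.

92

Key is 64 ≤ 64 bytes, zero-padded: |K'| = 64.
Outer input = (K'⊕opad) ∥ H(inner) → 64 + 28 = 92 bytes.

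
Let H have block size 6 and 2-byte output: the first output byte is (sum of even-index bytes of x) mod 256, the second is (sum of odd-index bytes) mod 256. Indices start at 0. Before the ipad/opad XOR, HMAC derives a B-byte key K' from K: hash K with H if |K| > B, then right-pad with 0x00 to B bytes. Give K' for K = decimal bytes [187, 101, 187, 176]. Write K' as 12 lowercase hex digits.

bb65bbb00000

Key decimal bytes [187, 101, 187, 176] = bb 65 bb b0 is 4 bytes ≤ B = 6; zero-pad to 6 bytes: K' = bb 65 bb b0 00 00.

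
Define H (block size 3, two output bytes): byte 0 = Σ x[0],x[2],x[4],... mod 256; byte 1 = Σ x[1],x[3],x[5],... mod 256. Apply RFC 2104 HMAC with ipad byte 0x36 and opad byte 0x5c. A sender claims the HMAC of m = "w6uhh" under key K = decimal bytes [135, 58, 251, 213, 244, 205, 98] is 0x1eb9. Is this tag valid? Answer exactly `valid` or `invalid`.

invalid

Key decimal bytes [135, 58, 251, 213, 244, 205, 98] = 87 3a fb d5 f4 cd 62 is 7 bytes > B = 3, so hash it first: H(key) = d8 dc, then zero-pad to 3 bytes: K' = d8 dc 00.
K' ⊕ ipad = ee ea 36; K' ⊕ opad = 84 80 5c.
Inner hash: even-index sum = 450 mod 256 = 194; odd-index sum = 574 mod 256 = 62 → c2 3e.
Outer hash (recomputed tag): even-index sum = 286 mod 256 = 30; odd-index sum = 322 mod 256 = 66 → 1e 42.
Recomputed tag = 1e42; claimed = 1eb9 → mismatch.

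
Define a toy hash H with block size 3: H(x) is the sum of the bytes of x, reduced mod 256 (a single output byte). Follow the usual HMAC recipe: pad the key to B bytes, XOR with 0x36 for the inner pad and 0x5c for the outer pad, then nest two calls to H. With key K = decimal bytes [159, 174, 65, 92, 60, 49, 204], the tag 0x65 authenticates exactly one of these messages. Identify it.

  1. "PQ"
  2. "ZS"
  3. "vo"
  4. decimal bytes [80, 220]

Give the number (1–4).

Key decimal bytes [159, 174, 65, 92, 60, 49, 204] = 9f ae 41 5c 3c 31 cc is 7 bytes > B = 3, so hash it first: H(key) = 23, then zero-pad to 3 bytes: K' = 23 00 00.
K' ⊕ ipad = 15 36 36; K' ⊕ opad = 7f 5c 5c.
m1: inner = H(15 36 36 50 51) = 22; tag = H(7f 5c 5c 22) = 59
m2: inner = H(15 36 36 5a 53) = 2e; tag = H(7f 5c 5c 2e) = 65 ← matches
m3: inner = H(15 36 36 76 6f) = 66; tag = H(7f 5c 5c 66) = 9d
m4: inner = H(15 36 36 50 dc) = ad; tag = H(7f 5c 5c ad) = e4

2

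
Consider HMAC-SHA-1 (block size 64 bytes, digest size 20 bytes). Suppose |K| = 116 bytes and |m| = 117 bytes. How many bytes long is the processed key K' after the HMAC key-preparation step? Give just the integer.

Key is 116 > 64 bytes, so it is hashed to 20 bytes then zero-padded to 64: |K'| = 64.

64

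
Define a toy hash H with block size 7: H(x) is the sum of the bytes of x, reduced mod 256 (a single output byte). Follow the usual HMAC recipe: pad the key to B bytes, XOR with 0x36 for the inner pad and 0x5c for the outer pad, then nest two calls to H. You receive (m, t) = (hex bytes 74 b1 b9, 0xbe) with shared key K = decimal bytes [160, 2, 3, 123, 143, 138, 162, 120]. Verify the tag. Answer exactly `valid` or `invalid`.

valid

Key decimal bytes [160, 2, 3, 123, 143, 138, 162, 120] = a0 02 03 7b 8f 8a a2 78 is 8 bytes > B = 7, so hash it first: H(key) = 53, then zero-pad to 7 bytes: K' = 53 00 00 00 00 00 00.
K' ⊕ ipad = 65 36 36 36 36 36 36; K' ⊕ opad = 0f 5c 5c 5c 5c 5c 5c.
Inner hash: sum = 101+54+54+54+54+54+54+116+177+185 = 903; mod 256 = 135 → 87.
Outer hash (recomputed tag): sum = 15+92+92+92+92+92+92+135 = 702; mod 256 = 190 → be.
Recomputed tag = be; claimed = be → match.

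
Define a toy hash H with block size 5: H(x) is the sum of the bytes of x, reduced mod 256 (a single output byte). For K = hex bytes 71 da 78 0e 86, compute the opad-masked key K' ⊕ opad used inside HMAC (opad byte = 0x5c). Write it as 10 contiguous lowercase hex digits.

Key hex bytes 71 da 78 0e 86 is exactly B = 5 bytes: K' = 71 da 78 0e 86.
XOR each byte with 0x5c: 71⊕5c=2d, da⊕5c=86, 78⊕5c=24, 0e⊕5c=52, 86⊕5c=da.

2d862452da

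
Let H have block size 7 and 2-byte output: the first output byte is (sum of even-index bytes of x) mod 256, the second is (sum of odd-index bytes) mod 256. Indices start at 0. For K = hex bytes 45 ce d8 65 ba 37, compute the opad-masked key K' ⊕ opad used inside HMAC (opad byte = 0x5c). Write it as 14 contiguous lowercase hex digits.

Key hex bytes 45 ce d8 65 ba 37 is 6 bytes ≤ B = 7; zero-pad to 7 bytes: K' = 45 ce d8 65 ba 37 00.
XOR each byte with 0x5c: 45⊕5c=19, ce⊕5c=92, d8⊕5c=84, 65⊕5c=39, ba⊕5c=e6, 37⊕5c=6b, 00⊕5c=5c.

19928439e66b5c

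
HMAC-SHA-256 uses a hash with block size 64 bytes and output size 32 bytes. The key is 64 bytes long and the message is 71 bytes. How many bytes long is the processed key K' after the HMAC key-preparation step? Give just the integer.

64

Key is 64 ≤ 64 bytes, zero-padded: |K'| = 64.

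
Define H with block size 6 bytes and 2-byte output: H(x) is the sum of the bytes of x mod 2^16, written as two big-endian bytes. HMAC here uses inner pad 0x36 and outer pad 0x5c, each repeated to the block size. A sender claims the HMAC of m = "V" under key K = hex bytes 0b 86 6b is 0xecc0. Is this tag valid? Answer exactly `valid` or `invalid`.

Key hex bytes 0b 86 6b is 3 bytes ≤ B = 6; zero-pad to 6 bytes: K' = 0b 86 6b 00 00 00.
K' ⊕ ipad = 3d b0 5d 36 36 36; K' ⊕ opad = 57 da 37 5c 5c 5c.
Inner hash: sum = 61+176+93+54+54+54+86 = 578 → 02 42.
Outer hash (recomputed tag): sum = 87+218+55+92+92+92+2+66 = 704 → 02 c0.
Recomputed tag = 02c0; claimed = ecc0 → mismatch.

invalid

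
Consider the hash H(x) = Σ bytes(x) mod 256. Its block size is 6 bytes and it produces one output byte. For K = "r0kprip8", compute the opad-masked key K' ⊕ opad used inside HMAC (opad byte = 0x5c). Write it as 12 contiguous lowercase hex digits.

5c5c5c5c5c5c

Key "r0kprip8" = 72 30 6b 70 72 69 70 38 is 8 bytes > B = 6, so hash it first: H(key) = 00, then zero-pad to 6 bytes: K' = 00 00 00 00 00 00.
XOR each byte with 0x5c: 00⊕5c=5c, 00⊕5c=5c, 00⊕5c=5c, 00⊕5c=5c, 00⊕5c=5c, 00⊕5c=5c.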